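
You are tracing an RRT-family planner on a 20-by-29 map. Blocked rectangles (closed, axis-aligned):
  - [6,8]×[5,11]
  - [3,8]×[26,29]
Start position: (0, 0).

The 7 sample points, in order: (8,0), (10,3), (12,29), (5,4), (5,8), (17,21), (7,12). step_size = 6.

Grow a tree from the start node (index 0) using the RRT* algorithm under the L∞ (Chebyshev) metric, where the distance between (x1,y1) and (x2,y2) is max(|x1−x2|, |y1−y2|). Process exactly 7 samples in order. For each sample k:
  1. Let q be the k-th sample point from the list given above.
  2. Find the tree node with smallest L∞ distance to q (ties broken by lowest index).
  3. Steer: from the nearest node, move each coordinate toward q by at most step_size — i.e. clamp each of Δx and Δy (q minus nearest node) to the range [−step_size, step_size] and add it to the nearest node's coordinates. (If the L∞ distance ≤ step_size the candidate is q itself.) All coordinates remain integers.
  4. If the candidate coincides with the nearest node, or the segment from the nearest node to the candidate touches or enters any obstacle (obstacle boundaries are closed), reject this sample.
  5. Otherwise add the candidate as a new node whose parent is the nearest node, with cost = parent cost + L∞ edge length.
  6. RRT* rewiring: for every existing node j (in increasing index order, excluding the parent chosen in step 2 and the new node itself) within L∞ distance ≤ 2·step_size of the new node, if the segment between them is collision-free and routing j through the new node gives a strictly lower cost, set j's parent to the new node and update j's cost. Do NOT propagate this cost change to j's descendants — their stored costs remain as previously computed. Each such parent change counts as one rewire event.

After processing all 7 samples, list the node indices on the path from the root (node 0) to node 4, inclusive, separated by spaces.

1. q=(8,0) nearest=0 d=8 new=(6,0) → add node 1 parent=0 cost=6
2. q=(10,3) nearest=1 d=4 new=(10,3) → add node 2 parent=1 cost=10
3. q=(12,29) nearest=2 d=26 new=(12,9) → add node 3 parent=2 cost=16
4. q=(5,4) nearest=1 d=4 new=(5,4) → add node 4 parent=1 cost=10
5. q=(5,8) nearest=4 d=4 new=(5,8) → add node 5 parent=4 cost=14
6. q=(17,21) nearest=3 d=12 new=(17,15) → add node 6 parent=3 cost=22
7. q=(7,12) nearest=5 d=4 new=(7,12) → blocked by [6,8]×[5,11], reject

Path: 0 1 4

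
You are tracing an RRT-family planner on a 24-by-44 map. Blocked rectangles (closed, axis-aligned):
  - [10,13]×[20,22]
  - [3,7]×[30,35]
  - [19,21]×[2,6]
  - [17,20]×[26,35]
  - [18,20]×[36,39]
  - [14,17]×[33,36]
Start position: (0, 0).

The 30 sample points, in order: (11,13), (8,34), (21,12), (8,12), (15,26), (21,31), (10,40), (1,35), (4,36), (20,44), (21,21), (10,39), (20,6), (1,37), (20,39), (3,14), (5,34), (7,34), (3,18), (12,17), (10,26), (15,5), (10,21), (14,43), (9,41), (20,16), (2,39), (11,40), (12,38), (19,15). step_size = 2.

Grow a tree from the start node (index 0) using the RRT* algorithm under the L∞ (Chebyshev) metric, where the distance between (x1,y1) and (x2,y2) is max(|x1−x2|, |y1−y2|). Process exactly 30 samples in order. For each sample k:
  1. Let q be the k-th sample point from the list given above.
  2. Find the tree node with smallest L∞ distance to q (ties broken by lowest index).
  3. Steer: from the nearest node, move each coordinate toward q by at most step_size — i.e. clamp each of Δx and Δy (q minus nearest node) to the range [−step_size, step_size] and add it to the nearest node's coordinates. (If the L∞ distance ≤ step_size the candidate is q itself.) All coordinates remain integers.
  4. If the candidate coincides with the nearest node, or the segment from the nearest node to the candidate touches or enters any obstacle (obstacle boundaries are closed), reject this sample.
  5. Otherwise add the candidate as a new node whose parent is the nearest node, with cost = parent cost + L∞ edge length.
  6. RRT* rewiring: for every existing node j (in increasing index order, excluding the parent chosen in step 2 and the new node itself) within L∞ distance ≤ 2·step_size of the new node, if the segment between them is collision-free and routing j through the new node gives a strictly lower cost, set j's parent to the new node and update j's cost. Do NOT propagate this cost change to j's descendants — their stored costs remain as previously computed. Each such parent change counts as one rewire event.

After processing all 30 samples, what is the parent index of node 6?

Parent of node 6: 5

1. q=(11,13) nearest=0 d=13 new=(2,2) → add node 1 parent=0 cost=2
2. q=(8,34) nearest=1 d=32 new=(4,4) → add node 2 parent=1 cost=4
3. q=(21,12) nearest=2 d=17 new=(6,6) → add node 3 parent=2 cost=6
4. q=(8,12) nearest=3 d=6 new=(8,8) → add node 4 parent=3 cost=8
5. q=(15,26) nearest=4 d=18 new=(10,10) → add node 5 parent=4 cost=10
6. q=(21,31) nearest=5 d=21 new=(12,12) → add node 6 parent=5 cost=12
7. q=(10,40) nearest=6 d=28 new=(10,14) → add node 7 parent=6 cost=14
8. q=(1,35) nearest=7 d=21 new=(8,16) → add node 8 parent=7 cost=16
9. q=(4,36) nearest=8 d=20 new=(6,18) → add node 9 parent=8 cost=18
10. q=(20,44) nearest=9 d=26 new=(8,20) → add node 10 parent=9 cost=20
11. q=(21,21) nearest=6 d=9 new=(14,14) → add node 11 parent=6 cost=14
12. q=(10,39) nearest=10 d=19 new=(10,22) → blocked by [10,13]×[20,22], reject
13. q=(20,6) nearest=6 d=8 new=(14,10) → add node 12 parent=6 cost=14
14. q=(1,37) nearest=10 d=17 new=(6,22) → add node 13 parent=10 cost=22
15. q=(20,39) nearest=13 d=17 new=(8,24) → add node 14 parent=13 cost=24
16. q=(3,14) nearest=9 d=4 new=(4,16) → add node 15 parent=9 cost=20
17. q=(5,34) nearest=14 d=10 new=(6,26) → add node 16 parent=14 cost=26
18. q=(7,34) nearest=16 d=8 new=(7,28) → add node 17 parent=16 cost=28
19. q=(3,18) nearest=15 d=2 new=(3,18) → add node 18 parent=15 cost=22
20. q=(12,17) nearest=7 d=3 new=(12,16) → add node 19 parent=7 cost=16
21. q=(10,26) nearest=14 d=2 new=(10,26) → add node 20 parent=14 cost=26
22. q=(15,5) nearest=5 d=5 new=(12,8) → add node 21 parent=5 cost=12
23. q=(10,21) nearest=10 d=2 new=(10,21) → blocked by [10,13]×[20,22], reject
24. q=(14,43) nearest=17 d=15 new=(9,30) → add node 22 parent=17 cost=30
25. q=(9,41) nearest=22 d=11 new=(9,32) → add node 23 parent=22 cost=32
26. q=(20,16) nearest=11 d=6 new=(16,16) → add node 24 parent=11 cost=16
27. q=(2,39) nearest=23 d=7 new=(7,34) → blocked by [3,7]×[30,35], reject
28. q=(11,40) nearest=23 d=8 new=(11,34) → add node 25 parent=23 cost=34
29. q=(12,38) nearest=25 d=4 new=(12,36) → add node 26 parent=25 cost=36
30. q=(19,15) nearest=24 d=3 new=(18,15) → add node 27 parent=24 cost=18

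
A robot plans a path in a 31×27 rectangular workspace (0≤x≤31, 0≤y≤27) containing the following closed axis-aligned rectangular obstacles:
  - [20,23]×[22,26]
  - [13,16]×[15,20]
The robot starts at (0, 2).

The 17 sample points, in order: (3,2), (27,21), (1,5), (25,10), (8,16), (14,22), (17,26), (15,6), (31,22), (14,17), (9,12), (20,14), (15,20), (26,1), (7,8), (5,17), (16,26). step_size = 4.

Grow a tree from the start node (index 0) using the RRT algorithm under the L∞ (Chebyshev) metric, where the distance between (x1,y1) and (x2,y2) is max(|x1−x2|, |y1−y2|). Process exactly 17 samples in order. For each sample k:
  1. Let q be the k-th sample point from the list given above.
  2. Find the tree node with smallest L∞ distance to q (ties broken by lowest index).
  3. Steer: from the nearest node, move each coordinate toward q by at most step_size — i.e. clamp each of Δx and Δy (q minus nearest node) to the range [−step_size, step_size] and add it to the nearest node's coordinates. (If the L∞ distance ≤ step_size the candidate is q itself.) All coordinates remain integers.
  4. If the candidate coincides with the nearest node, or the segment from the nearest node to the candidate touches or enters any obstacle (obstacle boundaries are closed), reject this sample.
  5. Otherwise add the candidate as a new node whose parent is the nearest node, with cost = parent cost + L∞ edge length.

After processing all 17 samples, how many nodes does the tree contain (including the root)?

1. q=(3,2) nearest=0 d=3 new=(3,2) → add node 1 parent=0 cost=3
2. q=(27,21) nearest=1 d=24 new=(7,6) → add node 2 parent=1 cost=7
3. q=(1,5) nearest=0 d=3 new=(1,5) → add node 3 parent=0 cost=3
4. q=(25,10) nearest=2 d=18 new=(11,10) → add node 4 parent=2 cost=11
5. q=(8,16) nearest=4 d=6 new=(8,14) → add node 5 parent=4 cost=15
6. q=(14,22) nearest=5 d=8 new=(12,18) → add node 6 parent=5 cost=19
7. q=(17,26) nearest=6 d=8 new=(16,22) → blocked by [13,16]×[15,20], reject
8. q=(15,6) nearest=4 d=4 new=(15,6) → add node 7 parent=4 cost=15
9. q=(31,22) nearest=7 d=16 new=(19,10) → add node 8 parent=7 cost=19
10. q=(14,17) nearest=6 d=2 new=(14,17) → blocked by [13,16]×[15,20], reject
11. q=(9,12) nearest=4 d=2 new=(9,12) → add node 9 parent=4 cost=13
12. q=(20,14) nearest=8 d=4 new=(20,14) → add node 10 parent=8 cost=23
13. q=(15,20) nearest=6 d=3 new=(15,20) → blocked by [13,16]×[15,20], reject
14. q=(26,1) nearest=8 d=9 new=(23,6) → add node 11 parent=8 cost=23
15. q=(7,8) nearest=2 d=2 new=(7,8) → add node 12 parent=2 cost=9
16. q=(5,17) nearest=5 d=3 new=(5,17) → add node 13 parent=5 cost=18
17. q=(16,26) nearest=6 d=8 new=(16,22) → blocked by [13,16]×[15,20], reject

Node count: 14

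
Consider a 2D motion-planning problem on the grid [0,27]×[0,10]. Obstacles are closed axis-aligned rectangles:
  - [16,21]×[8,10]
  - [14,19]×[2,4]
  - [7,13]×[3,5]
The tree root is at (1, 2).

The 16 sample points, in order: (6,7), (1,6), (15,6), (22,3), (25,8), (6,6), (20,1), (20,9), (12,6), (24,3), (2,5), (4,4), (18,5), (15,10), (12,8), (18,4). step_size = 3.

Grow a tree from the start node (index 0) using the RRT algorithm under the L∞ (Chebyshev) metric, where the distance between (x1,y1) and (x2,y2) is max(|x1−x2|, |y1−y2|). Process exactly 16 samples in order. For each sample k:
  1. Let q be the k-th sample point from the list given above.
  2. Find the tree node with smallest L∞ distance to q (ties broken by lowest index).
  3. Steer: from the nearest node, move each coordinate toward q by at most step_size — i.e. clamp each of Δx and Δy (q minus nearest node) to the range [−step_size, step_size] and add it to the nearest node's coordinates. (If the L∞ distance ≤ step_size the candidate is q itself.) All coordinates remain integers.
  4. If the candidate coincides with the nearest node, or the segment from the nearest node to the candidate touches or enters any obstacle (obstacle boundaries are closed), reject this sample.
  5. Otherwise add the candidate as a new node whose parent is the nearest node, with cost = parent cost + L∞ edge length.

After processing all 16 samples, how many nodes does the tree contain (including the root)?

Node count: 14

1. q=(6,7) nearest=0 d=5 new=(4,5) → add node 1 parent=0 cost=3
2. q=(1,6) nearest=1 d=3 new=(1,6) → add node 2 parent=1 cost=6
3. q=(15,6) nearest=1 d=11 new=(7,6) → add node 3 parent=1 cost=6
4. q=(22,3) nearest=3 d=15 new=(10,3) → blocked by [7,13]×[3,5], reject
5. q=(25,8) nearest=3 d=18 new=(10,8) → add node 4 parent=3 cost=9
6. q=(6,6) nearest=3 d=1 new=(6,6) → add node 5 parent=3 cost=7
7. q=(20,1) nearest=4 d=10 new=(13,5) → blocked by [7,13]×[3,5], reject
8. q=(20,9) nearest=4 d=10 new=(13,9) → add node 6 parent=4 cost=12
9. q=(12,6) nearest=4 d=2 new=(12,6) → add node 7 parent=4 cost=11
10. q=(24,3) nearest=6 d=11 new=(16,6) → add node 8 parent=6 cost=15
11. q=(2,5) nearest=2 d=1 new=(2,5) → add node 9 parent=2 cost=7
12. q=(4,4) nearest=1 d=1 new=(4,4) → add node 10 parent=1 cost=4
13. q=(18,5) nearest=8 d=2 new=(18,5) → add node 11 parent=8 cost=17
14. q=(15,10) nearest=6 d=2 new=(15,10) → add node 12 parent=6 cost=14
15. q=(12,8) nearest=6 d=1 new=(12,8) → add node 13 parent=6 cost=13
16. q=(18,4) nearest=11 d=1 new=(18,4) → blocked by [14,19]×[2,4], reject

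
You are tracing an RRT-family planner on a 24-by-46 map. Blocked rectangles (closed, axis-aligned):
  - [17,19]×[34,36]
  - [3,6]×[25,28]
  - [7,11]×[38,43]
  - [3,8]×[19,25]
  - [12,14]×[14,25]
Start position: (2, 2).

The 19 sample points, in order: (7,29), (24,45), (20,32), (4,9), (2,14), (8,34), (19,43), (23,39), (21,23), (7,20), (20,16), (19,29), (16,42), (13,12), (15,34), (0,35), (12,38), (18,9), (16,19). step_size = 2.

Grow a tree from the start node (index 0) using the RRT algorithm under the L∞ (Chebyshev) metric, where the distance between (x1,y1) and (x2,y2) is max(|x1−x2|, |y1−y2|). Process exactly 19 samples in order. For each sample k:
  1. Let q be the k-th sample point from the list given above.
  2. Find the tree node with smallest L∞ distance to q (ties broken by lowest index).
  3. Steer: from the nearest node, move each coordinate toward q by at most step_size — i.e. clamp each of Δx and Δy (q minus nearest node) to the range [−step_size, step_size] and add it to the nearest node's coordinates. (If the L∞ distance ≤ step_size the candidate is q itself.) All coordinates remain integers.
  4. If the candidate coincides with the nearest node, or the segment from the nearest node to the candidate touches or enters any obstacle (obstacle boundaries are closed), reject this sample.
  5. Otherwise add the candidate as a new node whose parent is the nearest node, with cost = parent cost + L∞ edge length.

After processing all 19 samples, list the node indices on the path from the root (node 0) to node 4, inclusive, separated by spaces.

Path: 0 1 2 4

1. q=(7,29) nearest=0 d=27 new=(4,4) → add node 1 parent=0 cost=2
2. q=(24,45) nearest=1 d=41 new=(6,6) → add node 2 parent=1 cost=4
3. q=(20,32) nearest=2 d=26 new=(8,8) → add node 3 parent=2 cost=6
4. q=(4,9) nearest=2 d=3 new=(4,8) → add node 4 parent=2 cost=6
5. q=(2,14) nearest=3 d=6 new=(6,10) → add node 5 parent=3 cost=8
6. q=(8,34) nearest=5 d=24 new=(8,12) → add node 6 parent=5 cost=10
7. q=(19,43) nearest=6 d=31 new=(10,14) → add node 7 parent=6 cost=12
8. q=(23,39) nearest=7 d=25 new=(12,16) → blocked by [12,14]×[14,25], reject
9. q=(21,23) nearest=7 d=11 new=(12,16) → blocked by [12,14]×[14,25], reject
10. q=(7,20) nearest=7 d=6 new=(8,16) → add node 8 parent=7 cost=14
11. q=(20,16) nearest=7 d=10 new=(12,16) → blocked by [12,14]×[14,25], reject
12. q=(19,29) nearest=8 d=13 new=(10,18) → add node 9 parent=8 cost=16
13. q=(16,42) nearest=9 d=24 new=(12,20) → blocked by [12,14]×[14,25], reject
14. q=(13,12) nearest=7 d=3 new=(12,12) → add node 10 parent=7 cost=14
15. q=(15,34) nearest=9 d=16 new=(12,20) → blocked by [12,14]×[14,25], reject
16. q=(0,35) nearest=9 d=17 new=(8,20) → blocked by [3,8]×[19,25], reject
17. q=(12,38) nearest=9 d=20 new=(12,20) → blocked by [12,14]×[14,25], reject
18. q=(18,9) nearest=10 d=6 new=(14,10) → add node 11 parent=10 cost=16
19. q=(16,19) nearest=7 d=6 new=(12,16) → blocked by [12,14]×[14,25], reject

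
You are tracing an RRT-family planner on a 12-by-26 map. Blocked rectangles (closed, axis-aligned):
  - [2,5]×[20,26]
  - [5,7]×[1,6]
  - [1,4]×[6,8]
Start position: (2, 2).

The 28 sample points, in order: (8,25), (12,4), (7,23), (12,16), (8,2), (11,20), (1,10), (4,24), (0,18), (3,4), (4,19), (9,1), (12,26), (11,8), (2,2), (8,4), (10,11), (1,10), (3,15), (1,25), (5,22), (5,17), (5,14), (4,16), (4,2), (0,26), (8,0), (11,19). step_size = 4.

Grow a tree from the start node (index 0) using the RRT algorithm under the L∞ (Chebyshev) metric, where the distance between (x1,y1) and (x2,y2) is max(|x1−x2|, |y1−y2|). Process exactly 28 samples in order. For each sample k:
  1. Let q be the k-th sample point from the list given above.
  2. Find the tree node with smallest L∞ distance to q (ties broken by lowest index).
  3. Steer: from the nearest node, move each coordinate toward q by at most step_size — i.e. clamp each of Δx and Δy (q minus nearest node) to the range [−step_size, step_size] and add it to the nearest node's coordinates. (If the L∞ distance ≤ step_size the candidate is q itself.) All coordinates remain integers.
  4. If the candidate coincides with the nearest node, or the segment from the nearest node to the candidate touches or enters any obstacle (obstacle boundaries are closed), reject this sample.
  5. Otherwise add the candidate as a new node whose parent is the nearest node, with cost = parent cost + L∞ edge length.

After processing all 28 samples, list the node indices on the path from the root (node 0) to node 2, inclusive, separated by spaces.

Path: 0 2

1. q=(8,25) nearest=0 d=23 new=(6,6) → blocked by [5,7]×[1,6], reject
2. q=(12,4) nearest=0 d=10 new=(6,4) → blocked by [5,7]×[1,6], reject
3. q=(7,23) nearest=0 d=21 new=(6,6) → blocked by [5,7]×[1,6], reject
4. q=(12,16) nearest=0 d=14 new=(6,6) → blocked by [5,7]×[1,6], reject
5. q=(8,2) nearest=0 d=6 new=(6,2) → blocked by [5,7]×[1,6], reject
6. q=(11,20) nearest=0 d=18 new=(6,6) → blocked by [5,7]×[1,6], reject
7. q=(1,10) nearest=0 d=8 new=(1,6) → blocked by [1,4]×[6,8], reject
8. q=(4,24) nearest=0 d=22 new=(4,6) → blocked by [1,4]×[6,8], reject
9. q=(0,18) nearest=0 d=16 new=(0,6) → add node 1 parent=0 cost=4
10. q=(3,4) nearest=0 d=2 new=(3,4) → add node 2 parent=0 cost=2
11. q=(4,19) nearest=1 d=13 new=(4,10) → blocked by [1,4]×[6,8], reject
12. q=(9,1) nearest=2 d=6 new=(7,1) → blocked by [5,7]×[1,6], reject
13. q=(12,26) nearest=1 d=20 new=(4,10) → blocked by [1,4]×[6,8], reject
14. q=(11,8) nearest=2 d=8 new=(7,8) → blocked by [5,7]×[1,6], reject
15. q=(2,2) nearest=0 d=0 → coincident, reject
16. q=(8,4) nearest=2 d=5 new=(7,4) → blocked by [5,7]×[1,6], reject
17. q=(10,11) nearest=2 d=7 new=(7,8) → blocked by [5,7]×[1,6], reject
18. q=(1,10) nearest=1 d=4 new=(1,10) → add node 3 parent=1 cost=8
19. q=(3,15) nearest=3 d=5 new=(3,14) → add node 4 parent=3 cost=12
20. q=(1,25) nearest=4 d=11 new=(1,18) → add node 5 parent=4 cost=16
21. q=(5,22) nearest=5 d=4 new=(5,22) → blocked by [2,5]×[20,26], reject
22. q=(5,17) nearest=4 d=3 new=(5,17) → add node 6 parent=4 cost=15
23. q=(5,14) nearest=4 d=2 new=(5,14) → add node 7 parent=4 cost=14
24. q=(4,16) nearest=6 d=1 new=(4,16) → add node 8 parent=6 cost=16
25. q=(4,2) nearest=0 d=2 new=(4,2) → add node 9 parent=0 cost=2
26. q=(0,26) nearest=5 d=8 new=(0,22) → add node 10 parent=5 cost=20
27. q=(8,0) nearest=9 d=4 new=(8,0) → blocked by [5,7]×[1,6], reject
28. q=(11,19) nearest=6 d=6 new=(9,19) → add node 11 parent=6 cost=19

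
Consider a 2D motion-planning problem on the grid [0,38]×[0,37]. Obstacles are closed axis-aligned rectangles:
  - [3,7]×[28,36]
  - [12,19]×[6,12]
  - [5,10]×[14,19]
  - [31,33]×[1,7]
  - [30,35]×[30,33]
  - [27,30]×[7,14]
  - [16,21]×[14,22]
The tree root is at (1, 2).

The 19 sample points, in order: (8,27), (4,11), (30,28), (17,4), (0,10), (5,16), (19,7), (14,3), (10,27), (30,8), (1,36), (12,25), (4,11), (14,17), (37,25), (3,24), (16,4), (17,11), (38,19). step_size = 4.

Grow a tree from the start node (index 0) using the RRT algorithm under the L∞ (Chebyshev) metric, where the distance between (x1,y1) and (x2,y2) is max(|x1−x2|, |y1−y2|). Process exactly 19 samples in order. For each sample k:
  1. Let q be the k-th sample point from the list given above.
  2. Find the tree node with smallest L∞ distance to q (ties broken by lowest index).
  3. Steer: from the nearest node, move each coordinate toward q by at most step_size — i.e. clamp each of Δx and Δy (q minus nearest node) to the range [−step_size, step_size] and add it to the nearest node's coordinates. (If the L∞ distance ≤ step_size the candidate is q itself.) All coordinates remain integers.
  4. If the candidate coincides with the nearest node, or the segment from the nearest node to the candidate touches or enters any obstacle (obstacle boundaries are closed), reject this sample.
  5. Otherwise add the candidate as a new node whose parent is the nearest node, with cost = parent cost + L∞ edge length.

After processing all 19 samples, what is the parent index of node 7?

Parent of node 7: 3

1. q=(8,27) nearest=0 d=25 new=(5,6) → add node 1 parent=0 cost=4
2. q=(4,11) nearest=1 d=5 new=(4,10) → add node 2 parent=1 cost=8
3. q=(30,28) nearest=1 d=25 new=(9,10) → add node 3 parent=1 cost=8
4. q=(17,4) nearest=3 d=8 new=(13,6) → blocked by [12,19]×[6,12], reject
5. q=(0,10) nearest=2 d=4 new=(0,10) → add node 4 parent=2 cost=12
6. q=(5,16) nearest=2 d=6 new=(5,14) → blocked by [5,10]×[14,19], reject
7. q=(19,7) nearest=3 d=10 new=(13,7) → blocked by [12,19]×[6,12], reject
8. q=(14,3) nearest=3 d=7 new=(13,6) → blocked by [12,19]×[6,12], reject
9. q=(10,27) nearest=2 d=17 new=(8,14) → blocked by [5,10]×[14,19], reject
10. q=(30,8) nearest=3 d=21 new=(13,8) → blocked by [12,19]×[6,12], reject
11. q=(1,36) nearest=2 d=26 new=(1,14) → add node 5 parent=2 cost=12
12. q=(12,25) nearest=5 d=11 new=(5,18) → blocked by [5,10]×[14,19], reject
13. q=(4,11) nearest=2 d=1 new=(4,11) → add node 6 parent=2 cost=9
14. q=(14,17) nearest=3 d=7 new=(13,14) → add node 7 parent=3 cost=12
15. q=(37,25) nearest=7 d=24 new=(17,18) → blocked by [16,21]×[14,22], reject
16. q=(3,24) nearest=5 d=10 new=(3,18) → add node 8 parent=5 cost=16
17. q=(16,4) nearest=3 d=7 new=(13,6) → blocked by [12,19]×[6,12], reject
18. q=(17,11) nearest=7 d=4 new=(17,11) → blocked by [12,19]×[6,12], reject
19. q=(38,19) nearest=7 d=25 new=(17,18) → blocked by [16,21]×[14,22], reject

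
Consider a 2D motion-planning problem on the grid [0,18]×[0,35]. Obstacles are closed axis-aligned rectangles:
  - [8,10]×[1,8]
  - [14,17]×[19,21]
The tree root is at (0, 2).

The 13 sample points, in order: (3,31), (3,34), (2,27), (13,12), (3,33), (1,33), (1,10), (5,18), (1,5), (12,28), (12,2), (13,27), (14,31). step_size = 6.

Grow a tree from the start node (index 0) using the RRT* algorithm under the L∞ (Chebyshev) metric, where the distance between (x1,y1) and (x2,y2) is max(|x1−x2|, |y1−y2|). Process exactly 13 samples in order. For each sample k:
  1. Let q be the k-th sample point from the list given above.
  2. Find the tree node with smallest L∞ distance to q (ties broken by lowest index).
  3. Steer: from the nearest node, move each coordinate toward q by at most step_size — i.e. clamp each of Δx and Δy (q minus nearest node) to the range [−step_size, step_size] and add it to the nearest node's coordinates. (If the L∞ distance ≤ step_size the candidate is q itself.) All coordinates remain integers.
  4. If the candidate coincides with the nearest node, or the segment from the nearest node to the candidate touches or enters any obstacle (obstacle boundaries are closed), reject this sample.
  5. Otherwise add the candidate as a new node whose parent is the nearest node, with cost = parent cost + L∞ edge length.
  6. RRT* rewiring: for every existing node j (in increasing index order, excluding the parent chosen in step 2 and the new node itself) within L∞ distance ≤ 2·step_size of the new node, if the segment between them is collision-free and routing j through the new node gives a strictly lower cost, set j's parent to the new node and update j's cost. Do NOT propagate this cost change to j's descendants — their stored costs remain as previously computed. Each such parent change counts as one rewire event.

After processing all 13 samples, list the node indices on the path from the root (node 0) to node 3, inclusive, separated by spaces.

Path: 0 1 2 3

1. q=(3,31) nearest=0 d=29 new=(3,8) → add node 1 parent=0 cost=6
2. q=(3,34) nearest=1 d=26 new=(3,14) → add node 2 parent=1 cost=12
3. q=(2,27) nearest=2 d=13 new=(2,20) → add node 3 parent=2 cost=18
4. q=(13,12) nearest=1 d=10 new=(9,12) → add node 4 parent=1 cost=12
5. q=(3,33) nearest=3 d=13 new=(3,26) → add node 5 parent=3 cost=24
6. q=(1,33) nearest=5 d=7 new=(1,32) → add node 6 parent=5 cost=30
7. q=(1,10) nearest=1 d=2 new=(1,10) → add node 7 parent=1 cost=8
8. q=(5,18) nearest=3 d=3 new=(5,18) → add node 8 parent=3 cost=21
9. q=(1,5) nearest=0 d=3 new=(1,5) → add node 9 parent=0 cost=3; rewire 4→9 (11<12)
10. q=(12,28) nearest=5 d=9 new=(9,28) → add node 10 parent=5 cost=30
11. q=(12,2) nearest=1 d=9 new=(9,2) → blocked by [8,10]×[1,8], reject
12. q=(13,27) nearest=10 d=4 new=(13,27) → add node 11 parent=10 cost=34
13. q=(14,31) nearest=11 d=4 new=(14,31) → add node 12 parent=11 cost=38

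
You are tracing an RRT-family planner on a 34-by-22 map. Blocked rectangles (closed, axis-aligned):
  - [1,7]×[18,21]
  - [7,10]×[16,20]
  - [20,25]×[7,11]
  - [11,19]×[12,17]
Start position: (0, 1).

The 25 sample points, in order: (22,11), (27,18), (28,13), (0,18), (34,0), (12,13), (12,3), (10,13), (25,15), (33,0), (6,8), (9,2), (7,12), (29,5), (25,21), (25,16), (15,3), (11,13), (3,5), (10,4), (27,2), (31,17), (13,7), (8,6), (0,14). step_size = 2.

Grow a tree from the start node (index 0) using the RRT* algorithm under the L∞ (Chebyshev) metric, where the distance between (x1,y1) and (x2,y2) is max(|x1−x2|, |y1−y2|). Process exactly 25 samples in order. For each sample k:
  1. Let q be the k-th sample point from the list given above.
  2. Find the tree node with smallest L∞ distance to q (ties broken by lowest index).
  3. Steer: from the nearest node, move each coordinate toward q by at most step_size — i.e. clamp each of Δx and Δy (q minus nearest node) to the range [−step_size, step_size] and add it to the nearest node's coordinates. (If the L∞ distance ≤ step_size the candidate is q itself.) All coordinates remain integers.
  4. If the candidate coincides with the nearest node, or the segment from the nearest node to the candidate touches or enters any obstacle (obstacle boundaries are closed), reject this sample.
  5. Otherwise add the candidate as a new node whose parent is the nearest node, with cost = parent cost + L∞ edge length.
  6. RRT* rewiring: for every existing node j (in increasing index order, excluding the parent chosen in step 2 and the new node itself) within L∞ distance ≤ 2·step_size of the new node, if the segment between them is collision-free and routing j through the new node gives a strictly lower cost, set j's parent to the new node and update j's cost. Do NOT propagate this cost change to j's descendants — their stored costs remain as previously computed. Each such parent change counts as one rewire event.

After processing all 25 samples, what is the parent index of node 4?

1. q=(22,11) nearest=0 d=22 new=(2,3) → add node 1 parent=0 cost=2
2. q=(27,18) nearest=1 d=25 new=(4,5) → add node 2 parent=1 cost=4
3. q=(28,13) nearest=2 d=24 new=(6,7) → add node 3 parent=2 cost=6
4. q=(0,18) nearest=3 d=11 new=(4,9) → add node 4 parent=3 cost=8
5. q=(34,0) nearest=3 d=28 new=(8,5) → add node 5 parent=3 cost=8
6. q=(12,13) nearest=3 d=6 new=(8,9) → add node 6 parent=3 cost=8
7. q=(12,3) nearest=5 d=4 new=(10,3) → add node 7 parent=5 cost=10
8. q=(10,13) nearest=6 d=4 new=(10,11) → add node 8 parent=6 cost=10
9. q=(25,15) nearest=7 d=15 new=(12,5) → add node 9 parent=7 cost=12
10. q=(33,0) nearest=9 d=21 new=(14,3) → add node 10 parent=9 cost=14
11. q=(6,8) nearest=3 d=1 new=(6,8) → add node 11 parent=3 cost=7
12. q=(9,2) nearest=7 d=1 new=(9,2) → add node 12 parent=7 cost=11
13. q=(7,12) nearest=4 d=3 new=(6,11) → add node 13 parent=4 cost=10
14. q=(29,5) nearest=10 d=15 new=(16,5) → add node 14 parent=10 cost=16
15. q=(25,21) nearest=8 d=15 new=(12,13) → blocked by [11,19]×[12,17], reject
16. q=(25,16) nearest=14 d=11 new=(18,7) → add node 15 parent=14 cost=18
17. q=(15,3) nearest=10 d=1 new=(15,3) → add node 16 parent=10 cost=15
18. q=(11,13) nearest=8 d=2 new=(11,13) → blocked by [11,19]×[12,17], reject
19. q=(3,5) nearest=2 d=1 new=(3,5) → add node 17 parent=2 cost=5
20. q=(10,4) nearest=7 d=1 new=(10,4) → add node 18 parent=7 cost=11
21. q=(27,2) nearest=15 d=9 new=(20,5) → add node 19 parent=15 cost=20
22. q=(31,17) nearest=19 d=12 new=(22,7) → blocked by [20,25]×[7,11], reject
23. q=(13,7) nearest=9 d=2 new=(13,7) → add node 20 parent=9 cost=14
24. q=(8,6) nearest=5 d=1 new=(8,6) → add node 21 parent=5 cost=9
25. q=(0,14) nearest=4 d=5 new=(2,11) → add node 22 parent=4 cost=10

Parent of node 4: 3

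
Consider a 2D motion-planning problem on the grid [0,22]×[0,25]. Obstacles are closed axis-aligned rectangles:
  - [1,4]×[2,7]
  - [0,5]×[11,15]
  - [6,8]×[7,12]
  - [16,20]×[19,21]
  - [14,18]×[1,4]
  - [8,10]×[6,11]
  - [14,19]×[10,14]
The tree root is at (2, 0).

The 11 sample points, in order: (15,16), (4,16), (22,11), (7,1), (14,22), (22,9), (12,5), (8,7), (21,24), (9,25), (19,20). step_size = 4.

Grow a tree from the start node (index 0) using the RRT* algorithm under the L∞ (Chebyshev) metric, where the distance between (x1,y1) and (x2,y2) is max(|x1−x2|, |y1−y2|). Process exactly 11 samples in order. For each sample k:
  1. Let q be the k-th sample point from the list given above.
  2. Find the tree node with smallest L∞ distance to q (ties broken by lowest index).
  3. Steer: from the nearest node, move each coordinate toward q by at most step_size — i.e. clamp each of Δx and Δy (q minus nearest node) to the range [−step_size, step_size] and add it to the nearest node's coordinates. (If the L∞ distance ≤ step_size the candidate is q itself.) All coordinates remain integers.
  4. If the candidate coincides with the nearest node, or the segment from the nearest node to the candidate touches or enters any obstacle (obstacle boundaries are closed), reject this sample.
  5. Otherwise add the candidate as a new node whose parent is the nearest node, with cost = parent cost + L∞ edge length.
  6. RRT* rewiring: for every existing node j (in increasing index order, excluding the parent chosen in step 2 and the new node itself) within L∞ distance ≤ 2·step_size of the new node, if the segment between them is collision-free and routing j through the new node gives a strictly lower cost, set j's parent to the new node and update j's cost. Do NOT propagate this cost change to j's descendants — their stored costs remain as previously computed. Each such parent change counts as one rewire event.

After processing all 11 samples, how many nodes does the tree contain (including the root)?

Node count: 7

1. q=(15,16) nearest=0 d=16 new=(6,4) → blocked by [1,4]×[2,7], reject
2. q=(4,16) nearest=0 d=16 new=(4,4) → blocked by [1,4]×[2,7], reject
3. q=(22,11) nearest=0 d=20 new=(6,4) → blocked by [1,4]×[2,7], reject
4. q=(7,1) nearest=0 d=5 new=(6,1) → add node 1 parent=0 cost=4
5. q=(14,22) nearest=1 d=21 new=(10,5) → add node 2 parent=1 cost=8
6. q=(22,9) nearest=2 d=12 new=(14,9) → add node 3 parent=2 cost=12
7. q=(12,5) nearest=2 d=2 new=(12,5) → add node 4 parent=2 cost=10
8. q=(8,7) nearest=2 d=2 new=(8,7) → blocked by [6,8]×[7,12], reject
9. q=(21,24) nearest=3 d=15 new=(18,13) → blocked by [14,19]×[10,14], reject
10. q=(9,25) nearest=3 d=16 new=(10,13) → add node 5 parent=3 cost=16
11. q=(19,20) nearest=5 d=9 new=(14,17) → add node 6 parent=5 cost=20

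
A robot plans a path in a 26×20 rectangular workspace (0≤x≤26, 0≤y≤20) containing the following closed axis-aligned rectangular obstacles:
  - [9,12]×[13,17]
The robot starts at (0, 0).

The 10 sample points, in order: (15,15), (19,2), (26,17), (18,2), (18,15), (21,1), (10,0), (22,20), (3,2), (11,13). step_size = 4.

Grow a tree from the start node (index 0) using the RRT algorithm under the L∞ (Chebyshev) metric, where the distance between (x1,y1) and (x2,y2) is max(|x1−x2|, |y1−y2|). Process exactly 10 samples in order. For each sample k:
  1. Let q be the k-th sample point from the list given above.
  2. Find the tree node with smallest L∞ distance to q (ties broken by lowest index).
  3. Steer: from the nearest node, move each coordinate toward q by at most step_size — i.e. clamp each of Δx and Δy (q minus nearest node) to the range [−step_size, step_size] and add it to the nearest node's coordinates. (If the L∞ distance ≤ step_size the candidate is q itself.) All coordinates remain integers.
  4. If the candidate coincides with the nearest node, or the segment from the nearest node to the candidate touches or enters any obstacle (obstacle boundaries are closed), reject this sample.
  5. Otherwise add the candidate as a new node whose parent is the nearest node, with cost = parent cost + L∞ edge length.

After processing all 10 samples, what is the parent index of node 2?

Parent of node 2: 1

1. q=(15,15) nearest=0 d=15 new=(4,4) → add node 1 parent=0 cost=4
2. q=(19,2) nearest=1 d=15 new=(8,2) → add node 2 parent=1 cost=8
3. q=(26,17) nearest=2 d=18 new=(12,6) → add node 3 parent=2 cost=12
4. q=(18,2) nearest=3 d=6 new=(16,2) → add node 4 parent=3 cost=16
5. q=(18,15) nearest=3 d=9 new=(16,10) → add node 5 parent=3 cost=16
6. q=(21,1) nearest=4 d=5 new=(20,1) → add node 6 parent=4 cost=20
7. q=(10,0) nearest=2 d=2 new=(10,0) → add node 7 parent=2 cost=10
8. q=(22,20) nearest=5 d=10 new=(20,14) → add node 8 parent=5 cost=20
9. q=(3,2) nearest=1 d=2 new=(3,2) → add node 9 parent=1 cost=6
10. q=(11,13) nearest=5 d=5 new=(12,13) → blocked by [9,12]×[13,17], reject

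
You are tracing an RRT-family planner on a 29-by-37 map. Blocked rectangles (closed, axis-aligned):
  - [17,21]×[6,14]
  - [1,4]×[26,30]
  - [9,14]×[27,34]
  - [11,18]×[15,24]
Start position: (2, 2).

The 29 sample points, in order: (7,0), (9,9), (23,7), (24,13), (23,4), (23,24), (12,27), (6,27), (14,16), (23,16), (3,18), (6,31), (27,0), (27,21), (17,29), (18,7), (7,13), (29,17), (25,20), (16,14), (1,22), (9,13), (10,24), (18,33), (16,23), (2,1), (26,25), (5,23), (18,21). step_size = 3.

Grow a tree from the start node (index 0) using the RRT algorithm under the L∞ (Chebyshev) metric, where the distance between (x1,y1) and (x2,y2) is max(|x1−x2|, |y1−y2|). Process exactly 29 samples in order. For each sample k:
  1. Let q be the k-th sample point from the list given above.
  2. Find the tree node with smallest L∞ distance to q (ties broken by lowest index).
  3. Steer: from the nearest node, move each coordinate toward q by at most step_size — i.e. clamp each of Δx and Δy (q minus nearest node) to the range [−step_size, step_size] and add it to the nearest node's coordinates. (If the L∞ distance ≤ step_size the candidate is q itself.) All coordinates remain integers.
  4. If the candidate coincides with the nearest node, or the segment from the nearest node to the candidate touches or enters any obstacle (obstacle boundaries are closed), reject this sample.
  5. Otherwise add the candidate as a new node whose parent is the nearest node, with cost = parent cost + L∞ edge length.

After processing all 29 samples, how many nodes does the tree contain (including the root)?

1. q=(7,0) nearest=0 d=5 new=(5,0) → add node 1 parent=0 cost=3
2. q=(9,9) nearest=0 d=7 new=(5,5) → add node 2 parent=0 cost=3
3. q=(23,7) nearest=1 d=18 new=(8,3) → add node 3 parent=1 cost=6
4. q=(24,13) nearest=3 d=16 new=(11,6) → add node 4 parent=3 cost=9
5. q=(23,4) nearest=4 d=12 new=(14,4) → add node 5 parent=4 cost=12
6. q=(23,24) nearest=4 d=18 new=(14,9) → add node 6 parent=4 cost=12
7. q=(12,27) nearest=6 d=18 new=(12,12) → add node 7 parent=6 cost=15
8. q=(6,27) nearest=7 d=15 new=(9,15) → add node 8 parent=7 cost=18
9. q=(14,16) nearest=7 d=4 new=(14,15) → blocked by [11,18]×[15,24], reject
10. q=(23,16) nearest=6 d=9 new=(17,12) → blocked by [17,21]×[6,14], reject
11. q=(3,18) nearest=8 d=6 new=(6,18) → add node 9 parent=8 cost=21
12. q=(6,31) nearest=9 d=13 new=(6,21) → add node 10 parent=9 cost=24
13. q=(27,0) nearest=5 d=13 new=(17,1) → add node 11 parent=5 cost=15
14. q=(27,21) nearest=6 d=13 new=(17,12) → blocked by [17,21]×[6,14], reject
15. q=(17,29) nearest=9 d=11 new=(9,21) → add node 12 parent=9 cost=24
16. q=(18,7) nearest=5 d=4 new=(17,7) → blocked by [17,21]×[6,14], reject
17. q=(7,13) nearest=8 d=2 new=(7,13) → add node 13 parent=8 cost=20
18. q=(29,17) nearest=5 d=15 new=(17,7) → blocked by [17,21]×[6,14], reject
19. q=(25,20) nearest=6 d=11 new=(17,12) → blocked by [17,21]×[6,14], reject
20. q=(16,14) nearest=7 d=4 new=(15,14) → add node 14 parent=7 cost=18
21. q=(1,22) nearest=9 d=5 new=(3,21) → add node 15 parent=9 cost=24
22. q=(9,13) nearest=8 d=2 new=(9,13) → add node 16 parent=8 cost=20
23. q=(10,24) nearest=12 d=3 new=(10,24) → add node 17 parent=12 cost=27
24. q=(18,33) nearest=17 d=9 new=(13,27) → blocked by [9,14]×[27,34], reject
25. q=(16,23) nearest=17 d=6 new=(13,23) → blocked by [11,18]×[15,24], reject
26. q=(2,1) nearest=0 d=1 new=(2,1) → add node 18 parent=0 cost=1
27. q=(26,25) nearest=14 d=11 new=(18,17) → blocked by [11,18]×[15,24], reject
28. q=(5,23) nearest=10 d=2 new=(5,23) → add node 19 parent=10 cost=26
29. q=(18,21) nearest=14 d=7 new=(18,17) → blocked by [11,18]×[15,24], reject

Node count: 20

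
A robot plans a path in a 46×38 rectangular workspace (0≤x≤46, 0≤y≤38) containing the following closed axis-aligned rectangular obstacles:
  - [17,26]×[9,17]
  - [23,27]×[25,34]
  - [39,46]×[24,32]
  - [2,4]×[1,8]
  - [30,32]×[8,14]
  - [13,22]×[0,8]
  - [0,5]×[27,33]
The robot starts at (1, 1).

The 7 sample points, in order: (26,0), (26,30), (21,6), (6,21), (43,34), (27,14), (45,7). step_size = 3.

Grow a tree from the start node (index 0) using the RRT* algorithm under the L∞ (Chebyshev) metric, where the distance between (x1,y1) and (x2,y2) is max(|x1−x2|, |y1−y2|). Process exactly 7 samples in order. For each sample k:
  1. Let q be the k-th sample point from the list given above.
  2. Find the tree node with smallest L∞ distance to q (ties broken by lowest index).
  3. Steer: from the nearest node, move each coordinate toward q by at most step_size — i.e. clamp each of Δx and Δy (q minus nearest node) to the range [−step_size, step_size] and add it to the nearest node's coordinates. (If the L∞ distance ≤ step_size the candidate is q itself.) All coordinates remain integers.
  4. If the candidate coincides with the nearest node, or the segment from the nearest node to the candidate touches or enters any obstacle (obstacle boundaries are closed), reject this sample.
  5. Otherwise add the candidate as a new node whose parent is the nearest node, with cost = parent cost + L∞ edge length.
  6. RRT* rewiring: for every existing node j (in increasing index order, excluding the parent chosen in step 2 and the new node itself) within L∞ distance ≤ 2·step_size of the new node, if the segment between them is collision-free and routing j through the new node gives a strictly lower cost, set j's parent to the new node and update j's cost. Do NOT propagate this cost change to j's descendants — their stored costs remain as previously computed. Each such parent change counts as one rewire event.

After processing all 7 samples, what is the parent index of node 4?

Parent of node 4: 2

1. q=(26,0) nearest=0 d=25 new=(4,0) → add node 1 parent=0 cost=3
2. q=(26,30) nearest=0 d=29 new=(4,4) → blocked by [2,4]×[1,8], reject
3. q=(21,6) nearest=1 d=17 new=(7,3) → add node 2 parent=1 cost=6
4. q=(6,21) nearest=2 d=18 new=(6,6) → add node 3 parent=2 cost=9
5. q=(43,34) nearest=2 d=36 new=(10,6) → add node 4 parent=2 cost=9
6. q=(27,14) nearest=4 d=17 new=(13,9) → add node 5 parent=4 cost=12
7. q=(45,7) nearest=5 d=32 new=(16,7) → blocked by [13,22]×[0,8], reject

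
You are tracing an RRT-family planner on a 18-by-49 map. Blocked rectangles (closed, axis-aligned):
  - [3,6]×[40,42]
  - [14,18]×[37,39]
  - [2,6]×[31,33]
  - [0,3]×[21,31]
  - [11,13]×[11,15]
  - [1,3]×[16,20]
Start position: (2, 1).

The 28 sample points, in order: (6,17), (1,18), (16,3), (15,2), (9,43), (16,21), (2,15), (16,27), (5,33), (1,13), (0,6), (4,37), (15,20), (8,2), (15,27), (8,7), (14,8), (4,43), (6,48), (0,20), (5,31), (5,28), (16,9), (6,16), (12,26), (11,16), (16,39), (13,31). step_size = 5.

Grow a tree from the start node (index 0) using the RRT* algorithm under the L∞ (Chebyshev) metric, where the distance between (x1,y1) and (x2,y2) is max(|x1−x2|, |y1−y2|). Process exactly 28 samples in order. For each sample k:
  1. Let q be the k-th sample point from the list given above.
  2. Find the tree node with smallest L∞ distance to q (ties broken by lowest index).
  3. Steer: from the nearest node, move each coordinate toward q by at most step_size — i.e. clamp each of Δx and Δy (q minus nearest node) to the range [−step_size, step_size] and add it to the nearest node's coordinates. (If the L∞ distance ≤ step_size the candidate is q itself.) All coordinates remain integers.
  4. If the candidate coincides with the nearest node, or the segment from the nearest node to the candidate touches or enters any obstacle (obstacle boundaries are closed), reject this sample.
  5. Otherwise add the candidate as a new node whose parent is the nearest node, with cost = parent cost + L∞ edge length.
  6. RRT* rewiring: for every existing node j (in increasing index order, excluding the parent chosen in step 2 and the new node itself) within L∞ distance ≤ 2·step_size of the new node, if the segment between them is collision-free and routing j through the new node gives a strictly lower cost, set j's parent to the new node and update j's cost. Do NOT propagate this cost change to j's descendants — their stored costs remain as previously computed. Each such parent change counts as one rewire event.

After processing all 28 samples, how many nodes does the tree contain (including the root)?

Node count: 24

1. q=(6,17) nearest=0 d=16 new=(6,6) → add node 1 parent=0 cost=5
2. q=(1,18) nearest=1 d=12 new=(1,11) → add node 2 parent=1 cost=10
3. q=(16,3) nearest=1 d=10 new=(11,3) → add node 3 parent=1 cost=10
4. q=(15,2) nearest=3 d=4 new=(15,2) → add node 4 parent=3 cost=14
5. q=(9,43) nearest=2 d=32 new=(6,16) → add node 5 parent=2 cost=15
6. q=(16,21) nearest=5 d=10 new=(11,21) → add node 6 parent=5 cost=20
7. q=(2,15) nearest=2 d=4 new=(2,15) → add node 7 parent=2 cost=14
8. q=(16,27) nearest=6 d=6 new=(16,26) → add node 8 parent=6 cost=25
9. q=(5,33) nearest=8 d=11 new=(11,31) → add node 9 parent=8 cost=30
10. q=(1,13) nearest=2 d=2 new=(1,13) → add node 10 parent=2 cost=12
11. q=(0,6) nearest=0 d=5 new=(0,6) → add node 11 parent=0 cost=5
12. q=(4,37) nearest=9 d=7 new=(6,36) → add node 12 parent=9 cost=35
13. q=(15,20) nearest=6 d=4 new=(15,20) → add node 13 parent=6 cost=24
14. q=(8,2) nearest=3 d=3 new=(8,2) → add node 14 parent=3 cost=13
15. q=(15,27) nearest=8 d=1 new=(15,27) → add node 15 parent=8 cost=26
16. q=(8,7) nearest=1 d=2 new=(8,7) → add node 16 parent=1 cost=7; rewire 14→16 (12<13)
17. q=(14,8) nearest=3 d=5 new=(14,8) → add node 17 parent=3 cost=15
18. q=(4,43) nearest=12 d=7 new=(4,41) → blocked by [3,6]×[40,42], reject
19. q=(6,48) nearest=12 d=12 new=(6,41) → blocked by [3,6]×[40,42], reject
20. q=(0,20) nearest=7 d=5 new=(0,20) → blocked by [1,3]×[16,20], reject
21. q=(5,31) nearest=12 d=5 new=(5,31) → blocked by [2,6]×[31,33], reject
22. q=(5,28) nearest=9 d=6 new=(6,28) → add node 18 parent=9 cost=35
23. q=(16,9) nearest=17 d=2 new=(16,9) → add node 19 parent=17 cost=17
24. q=(6,16) nearest=5 d=0 → coincident, reject
25. q=(12,26) nearest=15 d=3 new=(12,26) → add node 20 parent=15 cost=29
26. q=(11,16) nearest=13 d=4 new=(11,16) → add node 21 parent=13 cost=28
27. q=(16,39) nearest=9 d=8 new=(16,36) → add node 22 parent=9 cost=35
28. q=(13,31) nearest=9 d=2 new=(13,31) → add node 23 parent=9 cost=32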